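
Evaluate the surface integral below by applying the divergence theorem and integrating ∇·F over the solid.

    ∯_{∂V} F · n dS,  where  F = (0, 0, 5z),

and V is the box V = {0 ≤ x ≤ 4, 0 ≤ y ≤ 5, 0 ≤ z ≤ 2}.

By the divergence theorem,

    ∯_{∂V} F · n dS = ∭_V (∇ · F) dV.

Compute the divergence:
    ∇ · F = ∂F_x/∂x + ∂F_y/∂y + ∂F_z/∂z = 0 + 0 + 5 = 5.

V is a rectangular box, so dV = dx dy dz with 0 ≤ x ≤ 4, 0 ≤ y ≤ 5, 0 ≤ z ≤ 2.

Integrate (5) over V as an iterated integral:

    ∭_V (∇·F) dV = ∫_0^{4} ∫_0^{5} ∫_0^{2} (5) dz dy dx.

Inner (z from 0 to 2): 10.
Middle (y from 0 to 5): 50.
Outer (x from 0 to 4): 200.

Therefore ∯_{∂V} F · n dS = 200.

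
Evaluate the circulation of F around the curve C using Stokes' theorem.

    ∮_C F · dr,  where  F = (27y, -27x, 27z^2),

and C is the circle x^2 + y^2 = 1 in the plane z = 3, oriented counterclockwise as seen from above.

Let S be the flat disk x^2 + y^2 ≤ 1 in the plane z = 3, with upward unit normal n̂ = ẑ. By Stokes' theorem,

    ∮_C F · dr = ∬_S (∇ × F) · n̂ dS = ∬_D (curl F)_z dA,

where D is the disk x^2 + y^2 ≤ 1.

Compute the curl of F = (27y, -27x, 27z^2):
    (∇ × F)_x = ∂F_z/∂y - ∂F_y/∂z = 0,
    (∇ × F)_y = ∂F_x/∂z - ∂F_z/∂x = 0,
    (∇ × F)_z = ∂F_y/∂x - ∂F_x/∂y = -54.

On z = 3, (curl F)_z = -54.

Convert to polar (x = r cos θ, y = r sin θ, dA = r dr dθ); the integrand becomes -54, so

    ∬_D (curl F)_z dA = ∫_0^{2π} ∫_0^{1} (-54) · r dr dθ.

Inner (r from 0 to 1): -27.
Outer (θ from 0 to 2π): -54π.

Therefore ∮_C F · dr = -54π.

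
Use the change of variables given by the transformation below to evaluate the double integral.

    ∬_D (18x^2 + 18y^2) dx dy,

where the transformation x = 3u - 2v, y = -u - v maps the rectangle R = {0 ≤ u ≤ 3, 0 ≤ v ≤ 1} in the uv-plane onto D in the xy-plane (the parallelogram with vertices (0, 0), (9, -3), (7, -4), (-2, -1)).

Compute the Jacobian determinant of (x, y) with respect to (u, v):

    ∂(x,y)/∂(u,v) = | 3  -2 | = (3)(-1) - (-2)(-1) = -5.
                   | -1  -1 |

Its absolute value is |J| = 5 (the area scaling factor).

Substituting x = 3u - 2v, y = -u - v into the integrand,

    18x^2 + 18y^2 → 180u^2 - 180u v + 90v^2,

so the integral becomes

    ∬_R (180u^2 - 180u v + 90v^2) · |J| du dv = ∫_0^3 ∫_0^1 (900u^2 - 900u v + 450v^2) dv du.

Inner (v): 900u^2 - 450u + 150.
Outer (u): 6525.

Therefore ∬_D (18x^2 + 18y^2) dx dy = 6525.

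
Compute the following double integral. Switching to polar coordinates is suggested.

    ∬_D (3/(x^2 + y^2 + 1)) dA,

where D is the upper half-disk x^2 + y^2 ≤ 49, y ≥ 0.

The region D is 0 ≤ r ≤ 7, 0 ≤ θ ≤ π in polar coordinates, where x = r cos(θ), y = r sin(θ), and dA = r dr dθ.

Under the substitution, the integrand becomes 3/(r^2 + 1), so

    ∬_D (3/(x^2 + y^2 + 1)) dA = ∫_{0}^{π} ∫_{0}^{7} (3/(r^2 + 1)) · r dr dθ.

Inner integral (in r): ∫_{0}^{7} (3/(r^2 + 1)) · r dr = 3log(50)/2.

Outer integral (in θ): ∫_{0}^{π} (3log(50)/2) dθ = 3π log(50)/2.

Therefore ∬_D (3/(x^2 + y^2 + 1)) dA = 3π log(50)/2.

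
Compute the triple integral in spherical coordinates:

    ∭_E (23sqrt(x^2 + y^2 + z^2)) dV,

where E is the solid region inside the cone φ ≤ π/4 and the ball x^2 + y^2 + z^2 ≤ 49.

In spherical coordinates, x = ρ sin(φ) cos(θ), y = ρ sin(φ) sin(θ), z = ρ cos(φ), and dV = ρ^2 sin(φ) dρ dφ dθ.

The integrand becomes 23ρ, so

    ∭_E (23sqrt(x^2 + y^2 + z^2)) dV = ∫_{0}^{2π} ∫_{0}^{π/4} ∫_{0}^{7} (23ρ) · ρ^2 sin(φ) dρ dφ dθ.

Inner (ρ): 55223sin(φ)/4.
Middle (φ): 55223/4 - 55223sqrt(2)/8.
Outer (θ): 55223π (2 - sqrt(2))/4.

Therefore the triple integral equals 55223π (2 - sqrt(2))/4.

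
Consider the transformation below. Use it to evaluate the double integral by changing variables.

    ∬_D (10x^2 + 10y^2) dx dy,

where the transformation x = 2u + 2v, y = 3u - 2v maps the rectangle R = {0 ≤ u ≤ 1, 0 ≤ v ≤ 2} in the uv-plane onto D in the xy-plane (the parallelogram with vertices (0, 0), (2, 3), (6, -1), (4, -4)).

Compute the Jacobian determinant of (x, y) with respect to (u, v):

    ∂(x,y)/∂(u,v) = | 2  2 | = (2)(-2) - (2)(3) = -10.
                   | 3  -2 |

Its absolute value is |J| = 10 (the area scaling factor).

Substituting x = 2u + 2v, y = 3u - 2v into the integrand,

    10x^2 + 10y^2 → 130u^2 - 40u v + 80v^2,

so the integral becomes

    ∬_R (130u^2 - 40u v + 80v^2) · |J| du dv = ∫_0^1 ∫_0^2 (1300u^2 - 400u v + 800v^2) dv du.

Inner (v): 2600u^2 - 800u + 6400/3.
Outer (u): 2600.

Therefore ∬_D (10x^2 + 10y^2) dx dy = 2600.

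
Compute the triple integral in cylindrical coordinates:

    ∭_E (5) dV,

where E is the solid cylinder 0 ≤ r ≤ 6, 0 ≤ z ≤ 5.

In cylindrical coordinates, x = r cos(θ), y = r sin(θ), z = z, and dV = r dr dθ dz.

The integrand becomes 5, so

    ∭_E (5) dV = ∫_{0}^{2π} ∫_{0}^{6} ∫_{0}^{5} (5) · r dz dr dθ.

Inner (z): 25r.
Middle (r from 0 to 6): 450.
Outer (θ): 900π.

Therefore the triple integral equals 900π.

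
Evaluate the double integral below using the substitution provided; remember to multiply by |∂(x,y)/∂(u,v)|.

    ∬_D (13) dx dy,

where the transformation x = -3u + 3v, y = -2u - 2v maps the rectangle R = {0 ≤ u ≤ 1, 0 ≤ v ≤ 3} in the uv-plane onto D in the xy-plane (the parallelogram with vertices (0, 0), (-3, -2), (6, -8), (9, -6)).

Compute the Jacobian determinant of (x, y) with respect to (u, v):

    ∂(x,y)/∂(u,v) = | -3  3 | = (-3)(-2) - (3)(-2) = 12.
                   | -2  -2 |

Its absolute value is |J| = 12 (the area scaling factor).

Substituting x = -3u + 3v, y = -2u - 2v into the integrand,

    13 → 13,

so the integral becomes

    ∬_R (13) · |J| du dv = ∫_0^1 ∫_0^3 (156) dv du.

Inner (v): 468.
Outer (u): 468.

Therefore ∬_D (13) dx dy = 468.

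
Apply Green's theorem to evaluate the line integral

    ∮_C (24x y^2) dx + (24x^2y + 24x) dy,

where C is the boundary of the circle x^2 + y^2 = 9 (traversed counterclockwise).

Green's theorem converts the closed line integral into a double integral over the enclosed region D:

    ∮_C P dx + Q dy = ∬_D (∂Q/∂x - ∂P/∂y) dA.

Here P = 24x y^2, Q = 24x^2y + 24x, so

    ∂Q/∂x = 48x y + 24,    ∂P/∂y = 48x y,
    ∂Q/∂x - ∂P/∂y = 24.

D is the region x^2 + y^2 ≤ 9. Evaluating the double integral:

In polar coordinates (x = r cos θ, y = r sin θ, dA = r dr dθ) the integrand becomes 24, so

    ∬_D (24) dA = ∫_0^{2π} ∫_0^{3} (24) · r dr dθ.

Inner (r from 0 to 3): 108.
Outer (θ from 0 to 2π): 216π.

Therefore ∮_C P dx + Q dy = 216π.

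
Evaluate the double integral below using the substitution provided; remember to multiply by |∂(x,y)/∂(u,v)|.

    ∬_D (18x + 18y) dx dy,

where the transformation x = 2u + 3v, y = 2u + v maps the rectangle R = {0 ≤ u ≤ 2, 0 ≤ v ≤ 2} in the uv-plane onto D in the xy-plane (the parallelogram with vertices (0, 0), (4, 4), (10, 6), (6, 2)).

Compute the Jacobian determinant of (x, y) with respect to (u, v):

    ∂(x,y)/∂(u,v) = | 2  3 | = (2)(1) - (3)(2) = -4.
                   | 2  1 |

Its absolute value is |J| = 4 (the area scaling factor).

Substituting x = 2u + 3v, y = 2u + v into the integrand,

    18x + 18y → 72u + 72v,

so the integral becomes

    ∬_R (72u + 72v) · |J| du dv = ∫_0^2 ∫_0^2 (288u + 288v) dv du.

Inner (v): 576u + 576.
Outer (u): 2304.

Therefore ∬_D (18x + 18y) dx dy = 2304.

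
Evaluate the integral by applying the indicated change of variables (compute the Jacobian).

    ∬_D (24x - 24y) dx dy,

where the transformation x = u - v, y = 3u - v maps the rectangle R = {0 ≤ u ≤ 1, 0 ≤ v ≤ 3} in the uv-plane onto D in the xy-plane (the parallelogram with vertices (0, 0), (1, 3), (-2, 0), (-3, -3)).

Compute the Jacobian determinant of (x, y) with respect to (u, v):

    ∂(x,y)/∂(u,v) = | 1  -1 | = (1)(-1) - (-1)(3) = 2.
                   | 3  -1 |

Its absolute value is |J| = 2 (the area scaling factor).

Substituting x = u - v, y = 3u - v into the integrand,

    24x - 24y → -48u,

so the integral becomes

    ∬_R (-48u) · |J| du dv = ∫_0^1 ∫_0^3 (-96u) dv du.

Inner (v): -288u.
Outer (u): -144.

Therefore ∬_D (24x - 24y) dx dy = -144.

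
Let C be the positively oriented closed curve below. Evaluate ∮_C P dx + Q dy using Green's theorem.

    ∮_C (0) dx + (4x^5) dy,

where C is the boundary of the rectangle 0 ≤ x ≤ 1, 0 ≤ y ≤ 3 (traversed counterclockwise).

Green's theorem converts the closed line integral into a double integral over the enclosed region D:

    ∮_C P dx + Q dy = ∬_D (∂Q/∂x - ∂P/∂y) dA.

Here P = 0, Q = 4x^5, so

    ∂Q/∂x = 20x^4,    ∂P/∂y = 0,
    ∂Q/∂x - ∂P/∂y = 20x^4.

D is the region 0 ≤ x ≤ 1, 0 ≤ y ≤ 3. Evaluating the double integral:

    ∬_D (20x^4) dA = ∫_0^{1} ∫_0^{3} (20x^4) dy dx.

Inner (y from 0 to 3): 60x^4.
Outer (x from 0 to 1): 12.

Therefore ∮_C P dx + Q dy = 12.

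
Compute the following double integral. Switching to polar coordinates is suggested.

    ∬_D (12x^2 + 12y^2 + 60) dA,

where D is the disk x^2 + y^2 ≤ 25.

The region D is 0 ≤ r ≤ 5, 0 ≤ θ ≤ 2π in polar coordinates, where x = r cos(θ), y = r sin(θ), and dA = r dr dθ.

Under the substitution, the integrand becomes 12r^2 + 60, so

    ∬_D (12x^2 + 12y^2 + 60) dA = ∫_{0}^{2π} ∫_{0}^{5} (12r^2 + 60) · r dr dθ.

Inner integral (in r): ∫_{0}^{5} (12r^2 + 60) · r dr = 2625.

Outer integral (in θ): ∫_{0}^{2π} (2625) dθ = 5250π.

Therefore ∬_D (12x^2 + 12y^2 + 60) dA = 5250π.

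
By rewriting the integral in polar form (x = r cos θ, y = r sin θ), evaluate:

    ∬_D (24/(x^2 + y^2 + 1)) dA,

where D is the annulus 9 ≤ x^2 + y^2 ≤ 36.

The region D is 3 ≤ r ≤ 6, 0 ≤ θ ≤ 2π in polar coordinates, where x = r cos(θ), y = r sin(θ), and dA = r dr dθ.

Under the substitution, the integrand becomes 24/(r^2 + 1), so

    ∬_D (24/(x^2 + y^2 + 1)) dA = ∫_{0}^{2π} ∫_{3}^{6} (24/(r^2 + 1)) · r dr dθ.

Inner integral (in r): ∫_{3}^{6} (24/(r^2 + 1)) · r dr = log(6582952005840035281/1000000000000).

Outer integral (in θ): ∫_{0}^{2π} (log(6582952005840035281/1000000000000)) dθ = log((6582952005840035281/1000000000000)^(2π)).

Therefore ∬_D (24/(x^2 + y^2 + 1)) dA = log((6582952005840035281/1000000000000)^(2π)).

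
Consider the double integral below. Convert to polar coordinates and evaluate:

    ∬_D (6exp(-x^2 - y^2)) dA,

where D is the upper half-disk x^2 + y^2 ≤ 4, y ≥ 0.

The region D is 0 ≤ r ≤ 2, 0 ≤ θ ≤ π in polar coordinates, where x = r cos(θ), y = r sin(θ), and dA = r dr dθ.

Under the substitution, the integrand becomes 6exp(-r^2), so

    ∬_D (6exp(-x^2 - y^2)) dA = ∫_{0}^{π} ∫_{0}^{2} (6exp(-r^2)) · r dr dθ.

Inner integral (in r): ∫_{0}^{2} (6exp(-r^2)) · r dr = 3 - 3exp(-4).

Outer integral (in θ): ∫_{0}^{π} (3 - 3exp(-4)) dθ = -3π exp(-4) + 3π.

Therefore ∬_D (6exp(-x^2 - y^2)) dA = -3π exp(-4) + 3π.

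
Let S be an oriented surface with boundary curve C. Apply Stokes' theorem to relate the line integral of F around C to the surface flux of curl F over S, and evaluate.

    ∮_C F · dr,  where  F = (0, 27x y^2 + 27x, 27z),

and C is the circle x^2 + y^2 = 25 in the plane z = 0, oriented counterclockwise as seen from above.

Let S be the flat disk x^2 + y^2 ≤ 25 in the plane z = 0, with upward unit normal n̂ = ẑ. By Stokes' theorem,

    ∮_C F · dr = ∬_S (∇ × F) · n̂ dS = ∬_D (curl F)_z dA,

where D is the disk x^2 + y^2 ≤ 25.

Compute the curl of F = (0, 27x y^2 + 27x, 27z):
    (∇ × F)_x = ∂F_z/∂y - ∂F_y/∂z = 0,
    (∇ × F)_y = ∂F_x/∂z - ∂F_z/∂x = 0,
    (∇ × F)_z = ∂F_y/∂x - ∂F_x/∂y = 27y^2 + 27.

On z = 0, (curl F)_z = 27y^2 + 27.

Convert to polar (x = r cos θ, y = r sin θ, dA = r dr dθ); the integrand becomes 27r^2sin(θ)^2 + 27, so

    ∬_D (curl F)_z dA = ∫_0^{2π} ∫_0^{5} (27r^2sin(θ)^2 + 27) · r dr dθ.

Inner (r from 0 to 5): 16875sin(θ)^2/4 + 675/2.
Outer (θ from 0 to 2π): 19575π/4.

Therefore ∮_C F · dr = 19575π/4.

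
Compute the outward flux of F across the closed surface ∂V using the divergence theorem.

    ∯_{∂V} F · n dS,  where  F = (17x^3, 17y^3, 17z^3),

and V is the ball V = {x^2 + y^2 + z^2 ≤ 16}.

By the divergence theorem,

    ∯_{∂V} F · n dS = ∭_V (∇ · F) dV.

Compute the divergence:
    ∇ · F = ∂F_x/∂x + ∂F_y/∂y + ∂F_z/∂z = 51x^2 + 51y^2 + 51z^2.

In spherical coordinates, x = ρ sin(φ) cos(θ), y = ρ sin(φ) sin(θ), z = ρ cos(φ), dV = ρ^2 sin(φ) dρ dφ dθ, with 0 ≤ ρ ≤ 4, 0 ≤ φ ≤ π, 0 ≤ θ ≤ 2π.

The integrand, after substitution and multiplying by the volume element, becomes (51ρ^2) · ρ^2 sin(φ), so

    ∭_V (∇·F) dV = ∫_0^{2π} ∫_0^{π} ∫_0^{4} (51ρ^2) · ρ^2 sin(φ) dρ dφ dθ.

Inner (ρ from 0 to 4): 52224sin(φ)/5.
Middle (φ from 0 to π): 104448/5.
Outer (θ from 0 to 2π): 208896π/5.

Therefore ∯_{∂V} F · n dS = 208896π/5.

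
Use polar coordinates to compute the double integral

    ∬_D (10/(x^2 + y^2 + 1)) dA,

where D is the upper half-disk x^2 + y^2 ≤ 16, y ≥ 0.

The region D is 0 ≤ r ≤ 4, 0 ≤ θ ≤ π in polar coordinates, where x = r cos(θ), y = r sin(θ), and dA = r dr dθ.

Under the substitution, the integrand becomes 10/(r^2 + 1), so

    ∬_D (10/(x^2 + y^2 + 1)) dA = ∫_{0}^{π} ∫_{0}^{4} (10/(r^2 + 1)) · r dr dθ.

Inner integral (in r): ∫_{0}^{4} (10/(r^2 + 1)) · r dr = log(1419857).

Outer integral (in θ): ∫_{0}^{π} (log(1419857)) dθ = log(1419857^π).

Therefore ∬_D (10/(x^2 + y^2 + 1)) dA = log(1419857^π).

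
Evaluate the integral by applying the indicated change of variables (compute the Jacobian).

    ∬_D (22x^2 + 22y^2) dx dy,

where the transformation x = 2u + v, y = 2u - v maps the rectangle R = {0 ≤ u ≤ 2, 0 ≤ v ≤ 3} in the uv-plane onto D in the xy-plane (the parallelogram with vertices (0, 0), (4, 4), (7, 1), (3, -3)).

Compute the Jacobian determinant of (x, y) with respect to (u, v):

    ∂(x,y)/∂(u,v) = | 2  1 | = (2)(-1) - (1)(2) = -4.
                   | 2  -1 |

Its absolute value is |J| = 4 (the area scaling factor).

Substituting x = 2u + v, y = 2u - v into the integrand,

    22x^2 + 22y^2 → 176u^2 + 44v^2,

so the integral becomes

    ∬_R (176u^2 + 44v^2) · |J| du dv = ∫_0^2 ∫_0^3 (704u^2 + 176v^2) dv du.

Inner (v): 2112u^2 + 1584.
Outer (u): 8800.

Therefore ∬_D (22x^2 + 22y^2) dx dy = 8800.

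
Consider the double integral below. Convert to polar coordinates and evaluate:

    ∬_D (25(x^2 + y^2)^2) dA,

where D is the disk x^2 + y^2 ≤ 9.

The region D is 0 ≤ r ≤ 3, 0 ≤ θ ≤ 2π in polar coordinates, where x = r cos(θ), y = r sin(θ), and dA = r dr dθ.

Under the substitution, the integrand becomes 25r^4, so

    ∬_D (25(x^2 + y^2)^2) dA = ∫_{0}^{2π} ∫_{0}^{3} (25r^4) · r dr dθ.

Inner integral (in r): ∫_{0}^{3} (25r^4) · r dr = 6075/2.

Outer integral (in θ): ∫_{0}^{2π} (6075/2) dθ = 6075π.

Therefore ∬_D (25(x^2 + y^2)^2) dA = 6075π.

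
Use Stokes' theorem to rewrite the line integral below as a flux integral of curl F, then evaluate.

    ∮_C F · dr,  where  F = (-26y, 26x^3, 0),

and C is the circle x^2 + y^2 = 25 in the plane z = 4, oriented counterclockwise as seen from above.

Let S be the flat disk x^2 + y^2 ≤ 25 in the plane z = 4, with upward unit normal n̂ = ẑ. By Stokes' theorem,

    ∮_C F · dr = ∬_S (∇ × F) · n̂ dS = ∬_D (curl F)_z dA,

where D is the disk x^2 + y^2 ≤ 25.

Compute the curl of F = (-26y, 26x^3, 0):
    (∇ × F)_x = ∂F_z/∂y - ∂F_y/∂z = 0,
    (∇ × F)_y = ∂F_x/∂z - ∂F_z/∂x = 0,
    (∇ × F)_z = ∂F_y/∂x - ∂F_x/∂y = 78x^2 + 26.

On z = 4, (curl F)_z = 78x^2 + 26.

Convert to polar (x = r cos θ, y = r sin θ, dA = r dr dθ); the integrand becomes 78r^2cos(θ)^2 + 26, so

    ∬_D (curl F)_z dA = ∫_0^{2π} ∫_0^{5} (78r^2cos(θ)^2 + 26) · r dr dθ.

Inner (r from 0 to 5): 24375cos(θ)^2/2 + 325.
Outer (θ from 0 to 2π): 25675π/2.

Therefore ∮_C F · dr = 25675π/2.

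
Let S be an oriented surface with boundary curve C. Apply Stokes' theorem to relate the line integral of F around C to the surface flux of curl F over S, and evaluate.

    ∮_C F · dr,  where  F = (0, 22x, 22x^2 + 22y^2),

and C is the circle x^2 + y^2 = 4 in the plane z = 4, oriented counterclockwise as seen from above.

Let S be the flat disk x^2 + y^2 ≤ 4 in the plane z = 4, with upward unit normal n̂ = ẑ. By Stokes' theorem,

    ∮_C F · dr = ∬_S (∇ × F) · n̂ dS = ∬_D (curl F)_z dA,

where D is the disk x^2 + y^2 ≤ 4.

Compute the curl of F = (0, 22x, 22x^2 + 22y^2):
    (∇ × F)_x = ∂F_z/∂y - ∂F_y/∂z = 44y,
    (∇ × F)_y = ∂F_x/∂z - ∂F_z/∂x = -44x,
    (∇ × F)_z = ∂F_y/∂x - ∂F_x/∂y = 22.

On z = 4, (curl F)_z = 22.

Convert to polar (x = r cos θ, y = r sin θ, dA = r dr dθ); the integrand becomes 22, so

    ∬_D (curl F)_z dA = ∫_0^{2π} ∫_0^{2} (22) · r dr dθ.

Inner (r from 0 to 2): 44.
Outer (θ from 0 to 2π): 88π.

Therefore ∮_C F · dr = 88π.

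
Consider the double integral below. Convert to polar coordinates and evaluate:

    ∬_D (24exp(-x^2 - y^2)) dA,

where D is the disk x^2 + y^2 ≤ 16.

The region D is 0 ≤ r ≤ 4, 0 ≤ θ ≤ 2π in polar coordinates, where x = r cos(θ), y = r sin(θ), and dA = r dr dθ.

Under the substitution, the integrand becomes 24exp(-r^2), so

    ∬_D (24exp(-x^2 - y^2)) dA = ∫_{0}^{2π} ∫_{0}^{4} (24exp(-r^2)) · r dr dθ.

Inner integral (in r): ∫_{0}^{4} (24exp(-r^2)) · r dr = 12 - 12exp(-16).

Outer integral (in θ): ∫_{0}^{2π} (12 - 12exp(-16)) dθ = -24π exp(-16) + 24π.

Therefore ∬_D (24exp(-x^2 - y^2)) dA = -24π exp(-16) + 24π.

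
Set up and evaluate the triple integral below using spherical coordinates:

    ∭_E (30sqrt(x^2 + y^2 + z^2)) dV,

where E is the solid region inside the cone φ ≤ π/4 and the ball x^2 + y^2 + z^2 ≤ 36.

In spherical coordinates, x = ρ sin(φ) cos(θ), y = ρ sin(φ) sin(θ), z = ρ cos(φ), and dV = ρ^2 sin(φ) dρ dφ dθ.

The integrand becomes 30ρ, so

    ∭_E (30sqrt(x^2 + y^2 + z^2)) dV = ∫_{0}^{2π} ∫_{0}^{π/4} ∫_{0}^{6} (30ρ) · ρ^2 sin(φ) dρ dφ dθ.

Inner (ρ): 9720sin(φ).
Middle (φ): 9720 - 4860sqrt(2).
Outer (θ): 9720π (2 - sqrt(2)).

Therefore the triple integral equals 9720π (2 - sqrt(2)).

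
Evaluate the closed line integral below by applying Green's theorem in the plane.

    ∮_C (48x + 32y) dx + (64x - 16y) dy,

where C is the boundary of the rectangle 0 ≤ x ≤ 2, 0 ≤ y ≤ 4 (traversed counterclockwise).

Green's theorem converts the closed line integral into a double integral over the enclosed region D:

    ∮_C P dx + Q dy = ∬_D (∂Q/∂x - ∂P/∂y) dA.

Here P = 48x + 32y, Q = 64x - 16y, so

    ∂Q/∂x = 64,    ∂P/∂y = 32,
    ∂Q/∂x - ∂P/∂y = 32.

D is the region 0 ≤ x ≤ 2, 0 ≤ y ≤ 4. Evaluating the double integral:

    ∬_D (32) dA = ∫_0^{2} ∫_0^{4} (32) dy dx.

Inner (y from 0 to 4): 128.
Outer (x from 0 to 2): 256.

Therefore ∮_C P dx + Q dy = 256.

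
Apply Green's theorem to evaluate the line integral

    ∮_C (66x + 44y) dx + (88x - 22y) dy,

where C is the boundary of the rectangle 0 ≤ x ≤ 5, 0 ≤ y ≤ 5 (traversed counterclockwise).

Green's theorem converts the closed line integral into a double integral over the enclosed region D:

    ∮_C P dx + Q dy = ∬_D (∂Q/∂x - ∂P/∂y) dA.

Here P = 66x + 44y, Q = 88x - 22y, so

    ∂Q/∂x = 88,    ∂P/∂y = 44,
    ∂Q/∂x - ∂P/∂y = 44.

D is the region 0 ≤ x ≤ 5, 0 ≤ y ≤ 5. Evaluating the double integral:

    ∬_D (44) dA = ∫_0^{5} ∫_0^{5} (44) dy dx.

Inner (y from 0 to 5): 220.
Outer (x from 0 to 5): 1100.

Therefore ∮_C P dx + Q dy = 1100.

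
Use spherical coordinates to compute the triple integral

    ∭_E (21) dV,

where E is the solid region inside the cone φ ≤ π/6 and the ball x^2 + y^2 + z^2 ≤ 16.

In spherical coordinates, x = ρ sin(φ) cos(θ), y = ρ sin(φ) sin(θ), z = ρ cos(φ), and dV = ρ^2 sin(φ) dρ dφ dθ.

The integrand becomes 21, so

    ∭_E (21) dV = ∫_{0}^{2π} ∫_{0}^{π/6} ∫_{0}^{4} (21) · ρ^2 sin(φ) dρ dφ dθ.

Inner (ρ): 448sin(φ).
Middle (φ): 448 - 224sqrt(3).
Outer (θ): 448π (2 - sqrt(3)).

Therefore the triple integral equals 448π (2 - sqrt(3)).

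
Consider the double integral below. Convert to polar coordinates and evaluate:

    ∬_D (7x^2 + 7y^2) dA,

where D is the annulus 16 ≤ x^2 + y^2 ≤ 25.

The region D is 4 ≤ r ≤ 5, 0 ≤ θ ≤ 2π in polar coordinates, where x = r cos(θ), y = r sin(θ), and dA = r dr dθ.

Under the substitution, the integrand becomes 7r^2, so

    ∬_D (7x^2 + 7y^2) dA = ∫_{0}^{2π} ∫_{4}^{5} (7r^2) · r dr dθ.

Inner integral (in r): ∫_{4}^{5} (7r^2) · r dr = 2583/4.

Outer integral (in θ): ∫_{0}^{2π} (2583/4) dθ = 2583π/2.

Therefore ∬_D (7x^2 + 7y^2) dA = 2583π/2.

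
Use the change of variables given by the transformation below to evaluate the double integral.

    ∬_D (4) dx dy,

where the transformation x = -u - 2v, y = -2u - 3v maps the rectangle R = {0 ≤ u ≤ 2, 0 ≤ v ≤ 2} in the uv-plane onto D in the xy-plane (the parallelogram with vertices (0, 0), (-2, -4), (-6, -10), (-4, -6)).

Compute the Jacobian determinant of (x, y) with respect to (u, v):

    ∂(x,y)/∂(u,v) = | -1  -2 | = (-1)(-3) - (-2)(-2) = -1.
                   | -2  -3 |

Its absolute value is |J| = 1 (the area scaling factor).

Substituting x = -u - 2v, y = -2u - 3v into the integrand,

    4 → 4,

so the integral becomes

    ∬_R (4) · |J| du dv = ∫_0^2 ∫_0^2 (4) dv du.

Inner (v): 8.
Outer (u): 16.

Therefore ∬_D (4) dx dy = 16.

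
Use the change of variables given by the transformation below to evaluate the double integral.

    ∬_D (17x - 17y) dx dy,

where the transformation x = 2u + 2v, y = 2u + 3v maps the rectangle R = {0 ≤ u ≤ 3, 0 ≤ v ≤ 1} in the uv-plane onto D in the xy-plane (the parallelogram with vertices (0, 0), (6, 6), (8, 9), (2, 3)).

Compute the Jacobian determinant of (x, y) with respect to (u, v):

    ∂(x,y)/∂(u,v) = | 2  2 | = (2)(3) - (2)(2) = 2.
                   | 2  3 |

Its absolute value is |J| = 2 (the area scaling factor).

Substituting x = 2u + 2v, y = 2u + 3v into the integrand,

    17x - 17y → -17v,

so the integral becomes

    ∬_R (-17v) · |J| du dv = ∫_0^3 ∫_0^1 (-34v) dv du.

Inner (v): -17.
Outer (u): -51.

Therefore ∬_D (17x - 17y) dx dy = -51.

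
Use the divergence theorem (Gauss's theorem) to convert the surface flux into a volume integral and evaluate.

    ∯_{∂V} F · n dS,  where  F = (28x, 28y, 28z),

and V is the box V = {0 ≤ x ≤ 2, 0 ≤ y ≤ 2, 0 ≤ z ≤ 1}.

By the divergence theorem,

    ∯_{∂V} F · n dS = ∭_V (∇ · F) dV.

Compute the divergence:
    ∇ · F = ∂F_x/∂x + ∂F_y/∂y + ∂F_z/∂z = 28 + 28 + 28 = 84.

V is a rectangular box, so dV = dx dy dz with 0 ≤ x ≤ 2, 0 ≤ y ≤ 2, 0 ≤ z ≤ 1.

Integrate (84) over V as an iterated integral:

    ∭_V (∇·F) dV = ∫_0^{2} ∫_0^{2} ∫_0^{1} (84) dz dy dx.

Inner (z from 0 to 1): 84.
Middle (y from 0 to 2): 168.
Outer (x from 0 to 2): 336.

Therefore ∯_{∂V} F · n dS = 336.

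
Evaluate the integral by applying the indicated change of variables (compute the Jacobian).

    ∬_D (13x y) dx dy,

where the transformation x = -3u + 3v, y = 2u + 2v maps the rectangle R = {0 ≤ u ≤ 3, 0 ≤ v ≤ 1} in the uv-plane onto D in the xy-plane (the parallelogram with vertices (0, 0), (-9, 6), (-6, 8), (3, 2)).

Compute the Jacobian determinant of (x, y) with respect to (u, v):

    ∂(x,y)/∂(u,v) = | -3  3 | = (-3)(2) - (3)(2) = -12.
                   | 2  2 |

Its absolute value is |J| = 12 (the area scaling factor).

Substituting x = -3u + 3v, y = 2u + 2v into the integrand,

    13x y → -78u^2 + 78v^2,

so the integral becomes

    ∬_R (-78u^2 + 78v^2) · |J| du dv = ∫_0^3 ∫_0^1 (-936u^2 + 936v^2) dv du.

Inner (v): 312 - 936u^2.
Outer (u): -7488.

Therefore ∬_D (13x y) dx dy = -7488.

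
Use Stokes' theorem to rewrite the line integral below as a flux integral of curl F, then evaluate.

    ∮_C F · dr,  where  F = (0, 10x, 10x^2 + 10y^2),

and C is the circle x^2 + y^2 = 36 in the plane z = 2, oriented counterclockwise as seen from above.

Let S be the flat disk x^2 + y^2 ≤ 36 in the plane z = 2, with upward unit normal n̂ = ẑ. By Stokes' theorem,

    ∮_C F · dr = ∬_S (∇ × F) · n̂ dS = ∬_D (curl F)_z dA,

where D is the disk x^2 + y^2 ≤ 36.

Compute the curl of F = (0, 10x, 10x^2 + 10y^2):
    (∇ × F)_x = ∂F_z/∂y - ∂F_y/∂z = 20y,
    (∇ × F)_y = ∂F_x/∂z - ∂F_z/∂x = -20x,
    (∇ × F)_z = ∂F_y/∂x - ∂F_x/∂y = 10.

On z = 2, (curl F)_z = 10.

Convert to polar (x = r cos θ, y = r sin θ, dA = r dr dθ); the integrand becomes 10, so

    ∬_D (curl F)_z dA = ∫_0^{2π} ∫_0^{6} (10) · r dr dθ.

Inner (r from 0 to 6): 180.
Outer (θ from 0 to 2π): 360π.

Therefore ∮_C F · dr = 360π.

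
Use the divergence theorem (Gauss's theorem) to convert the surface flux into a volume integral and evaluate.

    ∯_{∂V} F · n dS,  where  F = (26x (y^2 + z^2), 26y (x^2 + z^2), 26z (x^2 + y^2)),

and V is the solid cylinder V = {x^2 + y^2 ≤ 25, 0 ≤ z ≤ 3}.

By the divergence theorem,

    ∯_{∂V} F · n dS = ∭_V (∇ · F) dV.

Compute the divergence:
    ∇ · F = ∂F_x/∂x + ∂F_y/∂y + ∂F_z/∂z = 26y^2 + 26z^2 + 26x^2 + 26z^2 + 26x^2 + 26y^2 = 52x^2 + 52y^2 + 52z^2.

In cylindrical coordinates, x = r cos(θ), y = r sin(θ), z = z, dV = r dr dθ dz, with 0 ≤ r ≤ 5, 0 ≤ θ ≤ 2π, 0 ≤ z ≤ 3.

The integrand, after substitution and multiplying by the volume element, becomes (52r^2 + 52z^2) · r, so

    ∭_V (∇·F) dV = ∫_0^{2π} ∫_0^{5} ∫_0^{3} (52r^2 + 52z^2) · r dz dr dθ.

Inner (z from 0 to 3): 156r (r^2 + 3).
Middle (r from 0 to 5): 30225.
Outer (θ from 0 to 2π): 60450π.

Therefore ∯_{∂V} F · n dS = 60450π.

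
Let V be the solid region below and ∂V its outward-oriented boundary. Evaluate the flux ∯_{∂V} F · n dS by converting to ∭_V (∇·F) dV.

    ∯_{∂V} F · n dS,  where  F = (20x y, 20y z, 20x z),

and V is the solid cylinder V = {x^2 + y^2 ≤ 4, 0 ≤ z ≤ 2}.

By the divergence theorem,

    ∯_{∂V} F · n dS = ∭_V (∇ · F) dV.

Compute the divergence:
    ∇ · F = ∂F_x/∂x + ∂F_y/∂y + ∂F_z/∂z = 20y + 20z + 20x = 20x + 20y + 20z.

In cylindrical coordinates, x = r cos(θ), y = r sin(θ), z = z, dV = r dr dθ dz, with 0 ≤ r ≤ 2, 0 ≤ θ ≤ 2π, 0 ≤ z ≤ 2.

The integrand, after substitution and multiplying by the volume element, becomes (20sqrt(2)r sin(θ + π/4) + 20z) · r, so

    ∭_V (∇·F) dV = ∫_0^{2π} ∫_0^{2} ∫_0^{2} (20sqrt(2)r sin(θ + π/4) + 20z) · r dz dr dθ.

Inner (z from 0 to 2): 40r (sqrt(2)r sin(θ + π/4) + 1).
Middle (r from 0 to 2): 320sqrt(2)sin(θ + π/4)/3 + 80.
Outer (θ from 0 to 2π): 160π.

Therefore ∯_{∂V} F · n dS = 160π.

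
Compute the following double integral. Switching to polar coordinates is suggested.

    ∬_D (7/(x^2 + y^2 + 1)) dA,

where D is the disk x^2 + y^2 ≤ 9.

The region D is 0 ≤ r ≤ 3, 0 ≤ θ ≤ 2π in polar coordinates, where x = r cos(θ), y = r sin(θ), and dA = r dr dθ.

Under the substitution, the integrand becomes 7/(r^2 + 1), so

    ∬_D (7/(x^2 + y^2 + 1)) dA = ∫_{0}^{2π} ∫_{0}^{3} (7/(r^2 + 1)) · r dr dθ.

Inner integral (in r): ∫_{0}^{3} (7/(r^2 + 1)) · r dr = 7log(10)/2.

Outer integral (in θ): ∫_{0}^{2π} (7log(10)/2) dθ = 7π log(10).

Therefore ∬_D (7/(x^2 + y^2 + 1)) dA = 7π log(10).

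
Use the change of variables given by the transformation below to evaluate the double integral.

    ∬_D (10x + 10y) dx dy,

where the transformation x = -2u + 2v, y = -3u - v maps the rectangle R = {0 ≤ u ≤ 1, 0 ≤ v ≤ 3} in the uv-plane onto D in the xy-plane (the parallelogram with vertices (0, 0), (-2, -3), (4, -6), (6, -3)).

Compute the Jacobian determinant of (x, y) with respect to (u, v):

    ∂(x,y)/∂(u,v) = | -2  2 | = (-2)(-1) - (2)(-3) = 8.
                   | -3  -1 |

Its absolute value is |J| = 8 (the area scaling factor).

Substituting x = -2u + 2v, y = -3u - v into the integrand,

    10x + 10y → -50u + 10v,

so the integral becomes

    ∬_R (-50u + 10v) · |J| du dv = ∫_0^1 ∫_0^3 (-400u + 80v) dv du.

Inner (v): 360 - 1200u.
Outer (u): -240.

Therefore ∬_D (10x + 10y) dx dy = -240.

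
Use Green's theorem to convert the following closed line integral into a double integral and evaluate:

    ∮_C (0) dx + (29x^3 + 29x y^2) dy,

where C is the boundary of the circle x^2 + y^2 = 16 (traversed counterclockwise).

Green's theorem converts the closed line integral into a double integral over the enclosed region D:

    ∮_C P dx + Q dy = ∬_D (∂Q/∂x - ∂P/∂y) dA.

Here P = 0, Q = 29x^3 + 29x y^2, so

    ∂Q/∂x = 87x^2 + 29y^2,    ∂P/∂y = 0,
    ∂Q/∂x - ∂P/∂y = 87x^2 + 29y^2.

D is the region x^2 + y^2 ≤ 16. Evaluating the double integral:

In polar coordinates (x = r cos θ, y = r sin θ, dA = r dr dθ) the integrand becomes 29r^2(cos(2θ) + 2), so

    ∬_D (87x^2 + 29y^2) dA = ∫_0^{2π} ∫_0^{4} (29r^2(cos(2θ) + 2)) · r dr dθ.

Inner (r from 0 to 4): 1856cos(2θ) + 3712.
Outer (θ from 0 to 2π): 7424π.

Therefore ∮_C P dx + Q dy = 7424π.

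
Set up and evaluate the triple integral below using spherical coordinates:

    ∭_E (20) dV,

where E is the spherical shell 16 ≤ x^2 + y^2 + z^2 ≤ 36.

In spherical coordinates, x = ρ sin(φ) cos(θ), y = ρ sin(φ) sin(θ), z = ρ cos(φ), and dV = ρ^2 sin(φ) dρ dφ dθ.

The integrand becomes 20, so

    ∭_E (20) dV = ∫_{0}^{2π} ∫_{0}^{π} ∫_{4}^{6} (20) · ρ^2 sin(φ) dρ dφ dθ.

Inner (ρ): 3040sin(φ)/3.
Middle (φ): 6080/3.
Outer (θ): 12160π/3.

Therefore the triple integral equals 12160π/3.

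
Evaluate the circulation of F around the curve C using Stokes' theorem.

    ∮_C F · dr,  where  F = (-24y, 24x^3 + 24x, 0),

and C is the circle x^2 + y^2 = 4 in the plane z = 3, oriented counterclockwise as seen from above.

Let S be the flat disk x^2 + y^2 ≤ 4 in the plane z = 3, with upward unit normal n̂ = ẑ. By Stokes' theorem,

    ∮_C F · dr = ∬_S (∇ × F) · n̂ dS = ∬_D (curl F)_z dA,

where D is the disk x^2 + y^2 ≤ 4.

Compute the curl of F = (-24y, 24x^3 + 24x, 0):
    (∇ × F)_x = ∂F_z/∂y - ∂F_y/∂z = 0,
    (∇ × F)_y = ∂F_x/∂z - ∂F_z/∂x = 0,
    (∇ × F)_z = ∂F_y/∂x - ∂F_x/∂y = 72x^2 + 48.

On z = 3, (curl F)_z = 72x^2 + 48.

Convert to polar (x = r cos θ, y = r sin θ, dA = r dr dθ); the integrand becomes 72r^2cos(θ)^2 + 48, so

    ∬_D (curl F)_z dA = ∫_0^{2π} ∫_0^{2} (72r^2cos(θ)^2 + 48) · r dr dθ.

Inner (r from 0 to 2): 288cos(θ)^2 + 96.
Outer (θ from 0 to 2π): 480π.

Therefore ∮_C F · dr = 480π.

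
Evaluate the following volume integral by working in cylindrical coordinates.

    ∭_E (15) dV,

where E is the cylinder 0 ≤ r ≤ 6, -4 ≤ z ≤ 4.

In cylindrical coordinates, x = r cos(θ), y = r sin(θ), z = z, and dV = r dr dθ dz.

The integrand becomes 15, so

    ∭_E (15) dV = ∫_{0}^{2π} ∫_{0}^{6} ∫_{-4}^{4} (15) · r dz dr dθ.

Inner (z): 120r.
Middle (r from 0 to 6): 2160.
Outer (θ): 4320π.

Therefore the triple integral equals 4320π.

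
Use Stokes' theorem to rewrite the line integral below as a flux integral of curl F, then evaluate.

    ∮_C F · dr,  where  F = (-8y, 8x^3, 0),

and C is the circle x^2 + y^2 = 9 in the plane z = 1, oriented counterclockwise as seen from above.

Let S be the flat disk x^2 + y^2 ≤ 9 in the plane z = 1, with upward unit normal n̂ = ẑ. By Stokes' theorem,

    ∮_C F · dr = ∬_S (∇ × F) · n̂ dS = ∬_D (curl F)_z dA,

where D is the disk x^2 + y^2 ≤ 9.

Compute the curl of F = (-8y, 8x^3, 0):
    (∇ × F)_x = ∂F_z/∂y - ∂F_y/∂z = 0,
    (∇ × F)_y = ∂F_x/∂z - ∂F_z/∂x = 0,
    (∇ × F)_z = ∂F_y/∂x - ∂F_x/∂y = 24x^2 + 8.

On z = 1, (curl F)_z = 24x^2 + 8.

Convert to polar (x = r cos θ, y = r sin θ, dA = r dr dθ); the integrand becomes 24r^2cos(θ)^2 + 8, so

    ∬_D (curl F)_z dA = ∫_0^{2π} ∫_0^{3} (24r^2cos(θ)^2 + 8) · r dr dθ.

Inner (r from 0 to 3): 486cos(θ)^2 + 36.
Outer (θ from 0 to 2π): 558π.

Therefore ∮_C F · dr = 558π.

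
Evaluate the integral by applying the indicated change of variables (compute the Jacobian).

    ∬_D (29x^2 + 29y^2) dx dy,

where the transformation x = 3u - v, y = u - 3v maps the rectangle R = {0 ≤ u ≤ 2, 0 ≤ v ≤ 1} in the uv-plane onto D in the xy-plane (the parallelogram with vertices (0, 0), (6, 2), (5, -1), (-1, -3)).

Compute the Jacobian determinant of (x, y) with respect to (u, v):

    ∂(x,y)/∂(u,v) = | 3  -1 | = (3)(-3) - (-1)(1) = -8.
                   | 1  -3 |

Its absolute value is |J| = 8 (the area scaling factor).

Substituting x = 3u - v, y = u - 3v into the integrand,

    29x^2 + 29y^2 → 290u^2 - 348u v + 290v^2,

so the integral becomes

    ∬_R (290u^2 - 348u v + 290v^2) · |J| du dv = ∫_0^2 ∫_0^1 (2320u^2 - 2784u v + 2320v^2) dv du.

Inner (v): 2320u^2 - 1392u + 2320/3.
Outer (u): 14848/3.

Therefore ∬_D (29x^2 + 29y^2) dx dy = 14848/3.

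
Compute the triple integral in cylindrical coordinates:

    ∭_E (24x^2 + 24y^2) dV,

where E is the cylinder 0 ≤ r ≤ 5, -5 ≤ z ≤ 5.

In cylindrical coordinates, x = r cos(θ), y = r sin(θ), z = z, and dV = r dr dθ dz.

The integrand becomes 24r^2, so

    ∭_E (24x^2 + 24y^2) dV = ∫_{0}^{2π} ∫_{0}^{5} ∫_{-5}^{5} (24r^2) · r dz dr dθ.

Inner (z): 240r^3.
Middle (r from 0 to 5): 37500.
Outer (θ): 75000π.

Therefore the triple integral equals 75000π.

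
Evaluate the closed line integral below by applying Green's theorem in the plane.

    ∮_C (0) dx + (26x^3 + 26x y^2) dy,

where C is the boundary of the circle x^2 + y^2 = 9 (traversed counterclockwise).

Green's theorem converts the closed line integral into a double integral over the enclosed region D:

    ∮_C P dx + Q dy = ∬_D (∂Q/∂x - ∂P/∂y) dA.

Here P = 0, Q = 26x^3 + 26x y^2, so

    ∂Q/∂x = 78x^2 + 26y^2,    ∂P/∂y = 0,
    ∂Q/∂x - ∂P/∂y = 78x^2 + 26y^2.

D is the region x^2 + y^2 ≤ 9. Evaluating the double integral:

In polar coordinates (x = r cos θ, y = r sin θ, dA = r dr dθ) the integrand becomes 26r^2(cos(2θ) + 2), so

    ∬_D (78x^2 + 26y^2) dA = ∫_0^{2π} ∫_0^{3} (26r^2(cos(2θ) + 2)) · r dr dθ.

Inner (r from 0 to 3): 3159/2 - 1053sin(θ)^2.
Outer (θ from 0 to 2π): 2106π.

Therefore ∮_C P dx + Q dy = 2106π.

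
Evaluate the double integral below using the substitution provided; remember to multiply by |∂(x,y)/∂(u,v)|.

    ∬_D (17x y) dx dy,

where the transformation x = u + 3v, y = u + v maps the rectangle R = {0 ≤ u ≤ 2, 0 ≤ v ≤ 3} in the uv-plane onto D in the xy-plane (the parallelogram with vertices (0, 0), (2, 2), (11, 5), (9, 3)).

Compute the Jacobian determinant of (x, y) with respect to (u, v):

    ∂(x,y)/∂(u,v) = | 1  3 | = (1)(1) - (3)(1) = -2.
                   | 1  1 |

Its absolute value is |J| = 2 (the area scaling factor).

Substituting x = u + 3v, y = u + v into the integrand,

    17x y → 17u^2 + 68u v + 51v^2,

so the integral becomes

    ∬_R (17u^2 + 68u v + 51v^2) · |J| du dv = ∫_0^2 ∫_0^3 (34u^2 + 136u v + 102v^2) dv du.

Inner (v): 102u^2 + 612u + 918.
Outer (u): 3332.

Therefore ∬_D (17x y) dx dy = 3332.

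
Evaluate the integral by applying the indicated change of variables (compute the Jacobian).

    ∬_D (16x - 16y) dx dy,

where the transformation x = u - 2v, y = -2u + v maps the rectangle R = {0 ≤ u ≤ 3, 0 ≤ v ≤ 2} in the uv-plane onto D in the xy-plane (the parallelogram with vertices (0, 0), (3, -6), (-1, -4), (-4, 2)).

Compute the Jacobian determinant of (x, y) with respect to (u, v):

    ∂(x,y)/∂(u,v) = | 1  -2 | = (1)(1) - (-2)(-2) = -3.
                   | -2  1 |

Its absolute value is |J| = 3 (the area scaling factor).

Substituting x = u - 2v, y = -2u + v into the integrand,

    16x - 16y → 48u - 48v,

so the integral becomes

    ∬_R (48u - 48v) · |J| du dv = ∫_0^3 ∫_0^2 (144u - 144v) dv du.

Inner (v): 288u - 288.
Outer (u): 432.

Therefore ∬_D (16x - 16y) dx dy = 432.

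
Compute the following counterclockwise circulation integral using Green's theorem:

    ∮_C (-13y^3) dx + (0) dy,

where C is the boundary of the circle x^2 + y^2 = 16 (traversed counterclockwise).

Green's theorem converts the closed line integral into a double integral over the enclosed region D:

    ∮_C P dx + Q dy = ∬_D (∂Q/∂x - ∂P/∂y) dA.

Here P = -13y^3, Q = 0, so

    ∂Q/∂x = 0,    ∂P/∂y = -39y^2,
    ∂Q/∂x - ∂P/∂y = 39y^2.

D is the region x^2 + y^2 ≤ 16. Evaluating the double integral:

In polar coordinates (x = r cos θ, y = r sin θ, dA = r dr dθ) the integrand becomes 39r^2sin(θ)^2, so

    ∬_D (39y^2) dA = ∫_0^{2π} ∫_0^{4} (39r^2sin(θ)^2) · r dr dθ.

Inner (r from 0 to 4): 2496sin(θ)^2.
Outer (θ from 0 to 2π): 2496π.

Therefore ∮_C P dx + Q dy = 2496π.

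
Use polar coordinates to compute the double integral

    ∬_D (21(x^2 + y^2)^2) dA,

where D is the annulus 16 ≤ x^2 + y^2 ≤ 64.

The region D is 4 ≤ r ≤ 8, 0 ≤ θ ≤ 2π in polar coordinates, where x = r cos(θ), y = r sin(θ), and dA = r dr dθ.

Under the substitution, the integrand becomes 21r^4, so

    ∬_D (21(x^2 + y^2)^2) dA = ∫_{0}^{2π} ∫_{4}^{8} (21r^4) · r dr dθ.

Inner integral (in r): ∫_{4}^{8} (21r^4) · r dr = 903168.

Outer integral (in θ): ∫_{0}^{2π} (903168) dθ = 1806336π.

Therefore ∬_D (21(x^2 + y^2)^2) dA = 1806336π.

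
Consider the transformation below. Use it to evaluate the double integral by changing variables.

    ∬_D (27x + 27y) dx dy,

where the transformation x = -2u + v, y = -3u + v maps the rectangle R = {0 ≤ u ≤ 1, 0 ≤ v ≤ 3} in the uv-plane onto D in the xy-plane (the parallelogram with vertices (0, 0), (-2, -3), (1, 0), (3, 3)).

Compute the Jacobian determinant of (x, y) with respect to (u, v):

    ∂(x,y)/∂(u,v) = | -2  1 | = (-2)(1) - (1)(-3) = 1.
                   | -3  1 |

Its absolute value is |J| = 1 (the area scaling factor).

Substituting x = -2u + v, y = -3u + v into the integrand,

    27x + 27y → -135u + 54v,

so the integral becomes

    ∬_R (-135u + 54v) · |J| du dv = ∫_0^1 ∫_0^3 (-135u + 54v) dv du.

Inner (v): 243 - 405u.
Outer (u): 81/2.

Therefore ∬_D (27x + 27y) dx dy = 81/2.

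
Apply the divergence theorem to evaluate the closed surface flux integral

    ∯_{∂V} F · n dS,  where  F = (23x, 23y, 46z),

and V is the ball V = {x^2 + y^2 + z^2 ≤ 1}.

By the divergence theorem,

    ∯_{∂V} F · n dS = ∭_V (∇ · F) dV.

Compute the divergence:
    ∇ · F = ∂F_x/∂x + ∂F_y/∂y + ∂F_z/∂z = 23 + 23 + 46 = 92.

In spherical coordinates, x = ρ sin(φ) cos(θ), y = ρ sin(φ) sin(θ), z = ρ cos(φ), dV = ρ^2 sin(φ) dρ dφ dθ, with 0 ≤ ρ ≤ 1, 0 ≤ φ ≤ π, 0 ≤ θ ≤ 2π.

The integrand, after substitution and multiplying by the volume element, becomes (92) · ρ^2 sin(φ), so

    ∭_V (∇·F) dV = ∫_0^{2π} ∫_0^{π} ∫_0^{1} (92) · ρ^2 sin(φ) dρ dφ dθ.

Inner (ρ from 0 to 1): 92sin(φ)/3.
Middle (φ from 0 to π): 184/3.
Outer (θ from 0 to 2π): 368π/3.

Therefore ∯_{∂V} F · n dS = 368π/3.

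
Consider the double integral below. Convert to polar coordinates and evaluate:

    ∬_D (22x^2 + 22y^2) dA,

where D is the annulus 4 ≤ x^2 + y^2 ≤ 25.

The region D is 2 ≤ r ≤ 5, 0 ≤ θ ≤ 2π in polar coordinates, where x = r cos(θ), y = r sin(θ), and dA = r dr dθ.

Under the substitution, the integrand becomes 22r^2, so

    ∬_D (22x^2 + 22y^2) dA = ∫_{0}^{2π} ∫_{2}^{5} (22r^2) · r dr dθ.

Inner integral (in r): ∫_{2}^{5} (22r^2) · r dr = 6699/2.

Outer integral (in θ): ∫_{0}^{2π} (6699/2) dθ = 6699π.

Therefore ∬_D (22x^2 + 22y^2) dA = 6699π.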